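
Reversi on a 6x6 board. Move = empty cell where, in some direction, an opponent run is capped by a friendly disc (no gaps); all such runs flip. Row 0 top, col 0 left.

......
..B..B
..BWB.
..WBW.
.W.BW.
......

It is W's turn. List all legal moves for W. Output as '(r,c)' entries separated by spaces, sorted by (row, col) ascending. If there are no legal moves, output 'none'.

Answer: (0,1) (0,2) (1,1) (1,4) (2,1) (2,5) (4,2) (5,2) (5,3) (5,4)

Derivation:
(0,1): flips 1 -> legal
(0,2): flips 2 -> legal
(0,3): no bracket -> illegal
(0,4): no bracket -> illegal
(0,5): no bracket -> illegal
(1,1): flips 2 -> legal
(1,3): no bracket -> illegal
(1,4): flips 1 -> legal
(2,1): flips 1 -> legal
(2,5): flips 1 -> legal
(3,1): no bracket -> illegal
(3,5): no bracket -> illegal
(4,2): flips 1 -> legal
(5,2): flips 1 -> legal
(5,3): flips 2 -> legal
(5,4): flips 1 -> legal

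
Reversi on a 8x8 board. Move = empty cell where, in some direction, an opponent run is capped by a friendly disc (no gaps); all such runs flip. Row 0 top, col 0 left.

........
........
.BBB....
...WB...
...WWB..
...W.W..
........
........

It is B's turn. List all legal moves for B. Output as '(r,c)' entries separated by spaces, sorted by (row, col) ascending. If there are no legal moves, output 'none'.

Answer: (3,2) (4,2) (5,2) (5,4) (6,3) (6,5) (6,6)

Derivation:
(2,4): no bracket -> illegal
(3,2): flips 1 -> legal
(3,5): no bracket -> illegal
(4,2): flips 2 -> legal
(4,6): no bracket -> illegal
(5,2): flips 1 -> legal
(5,4): flips 1 -> legal
(5,6): no bracket -> illegal
(6,2): no bracket -> illegal
(6,3): flips 3 -> legal
(6,4): no bracket -> illegal
(6,5): flips 1 -> legal
(6,6): flips 3 -> legal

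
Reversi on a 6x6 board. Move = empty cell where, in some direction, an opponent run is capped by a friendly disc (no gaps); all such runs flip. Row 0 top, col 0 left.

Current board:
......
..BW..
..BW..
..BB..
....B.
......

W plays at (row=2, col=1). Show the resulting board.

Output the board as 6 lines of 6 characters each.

Answer: ......
..BW..
.WWW..
..BB..
....B.
......

Derivation:
Place W at (2,1); scan 8 dirs for brackets.
Dir NW: first cell '.' (not opp) -> no flip
Dir N: first cell '.' (not opp) -> no flip
Dir NE: opp run (1,2), next='.' -> no flip
Dir W: first cell '.' (not opp) -> no flip
Dir E: opp run (2,2) capped by W -> flip
Dir SW: first cell '.' (not opp) -> no flip
Dir S: first cell '.' (not opp) -> no flip
Dir SE: opp run (3,2), next='.' -> no flip
All flips: (2,2)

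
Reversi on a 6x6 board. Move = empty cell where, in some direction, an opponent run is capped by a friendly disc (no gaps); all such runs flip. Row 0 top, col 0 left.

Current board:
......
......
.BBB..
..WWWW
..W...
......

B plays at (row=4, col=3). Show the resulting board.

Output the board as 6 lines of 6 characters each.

Place B at (4,3); scan 8 dirs for brackets.
Dir NW: opp run (3,2) capped by B -> flip
Dir N: opp run (3,3) capped by B -> flip
Dir NE: opp run (3,4), next='.' -> no flip
Dir W: opp run (4,2), next='.' -> no flip
Dir E: first cell '.' (not opp) -> no flip
Dir SW: first cell '.' (not opp) -> no flip
Dir S: first cell '.' (not opp) -> no flip
Dir SE: first cell '.' (not opp) -> no flip
All flips: (3,2) (3,3)

Answer: ......
......
.BBB..
..BBWW
..WB..
......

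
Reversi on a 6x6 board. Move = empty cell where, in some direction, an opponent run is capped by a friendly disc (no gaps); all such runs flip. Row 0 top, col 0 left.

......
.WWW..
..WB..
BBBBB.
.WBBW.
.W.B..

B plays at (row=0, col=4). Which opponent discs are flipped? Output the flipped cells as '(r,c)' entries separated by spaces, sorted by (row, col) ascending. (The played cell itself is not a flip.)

Dir NW: edge -> no flip
Dir N: edge -> no flip
Dir NE: edge -> no flip
Dir W: first cell '.' (not opp) -> no flip
Dir E: first cell '.' (not opp) -> no flip
Dir SW: opp run (1,3) (2,2) capped by B -> flip
Dir S: first cell '.' (not opp) -> no flip
Dir SE: first cell '.' (not opp) -> no flip

Answer: (1,3) (2,2)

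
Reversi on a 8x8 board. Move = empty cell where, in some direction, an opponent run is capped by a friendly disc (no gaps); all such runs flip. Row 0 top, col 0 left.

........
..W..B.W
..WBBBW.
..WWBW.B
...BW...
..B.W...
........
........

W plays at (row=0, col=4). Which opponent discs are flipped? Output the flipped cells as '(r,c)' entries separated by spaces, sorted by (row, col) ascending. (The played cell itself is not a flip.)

Answer: (1,5)

Derivation:
Dir NW: edge -> no flip
Dir N: edge -> no flip
Dir NE: edge -> no flip
Dir W: first cell '.' (not opp) -> no flip
Dir E: first cell '.' (not opp) -> no flip
Dir SW: first cell '.' (not opp) -> no flip
Dir S: first cell '.' (not opp) -> no flip
Dir SE: opp run (1,5) capped by W -> flip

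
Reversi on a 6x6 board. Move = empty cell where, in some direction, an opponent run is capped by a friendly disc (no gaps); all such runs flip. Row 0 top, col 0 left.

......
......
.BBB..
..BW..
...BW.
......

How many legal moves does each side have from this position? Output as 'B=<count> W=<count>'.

Answer: B=3 W=5

Derivation:
-- B to move --
(2,4): no bracket -> illegal
(3,4): flips 1 -> legal
(3,5): no bracket -> illegal
(4,2): no bracket -> illegal
(4,5): flips 1 -> legal
(5,3): no bracket -> illegal
(5,4): no bracket -> illegal
(5,5): flips 2 -> legal
B mobility = 3
-- W to move --
(1,0): no bracket -> illegal
(1,1): flips 1 -> legal
(1,2): no bracket -> illegal
(1,3): flips 1 -> legal
(1,4): no bracket -> illegal
(2,0): no bracket -> illegal
(2,4): no bracket -> illegal
(3,0): no bracket -> illegal
(3,1): flips 1 -> legal
(3,4): no bracket -> illegal
(4,1): no bracket -> illegal
(4,2): flips 1 -> legal
(5,2): no bracket -> illegal
(5,3): flips 1 -> legal
(5,4): no bracket -> illegal
W mobility = 5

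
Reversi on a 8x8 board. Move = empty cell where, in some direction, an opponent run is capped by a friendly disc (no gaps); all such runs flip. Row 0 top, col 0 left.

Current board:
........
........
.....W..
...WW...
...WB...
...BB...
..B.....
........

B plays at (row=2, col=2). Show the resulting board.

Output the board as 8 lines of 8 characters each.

Answer: ........
........
..B..W..
...BW...
...WB...
...BB...
..B.....
........

Derivation:
Place B at (2,2); scan 8 dirs for brackets.
Dir NW: first cell '.' (not opp) -> no flip
Dir N: first cell '.' (not opp) -> no flip
Dir NE: first cell '.' (not opp) -> no flip
Dir W: first cell '.' (not opp) -> no flip
Dir E: first cell '.' (not opp) -> no flip
Dir SW: first cell '.' (not opp) -> no flip
Dir S: first cell '.' (not opp) -> no flip
Dir SE: opp run (3,3) capped by B -> flip
All flips: (3,3)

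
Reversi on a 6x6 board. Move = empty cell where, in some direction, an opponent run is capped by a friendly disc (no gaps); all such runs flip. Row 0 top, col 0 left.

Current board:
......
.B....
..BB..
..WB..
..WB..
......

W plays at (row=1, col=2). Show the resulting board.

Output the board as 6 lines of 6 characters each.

Answer: ......
.BW...
..WB..
..WB..
..WB..
......

Derivation:
Place W at (1,2); scan 8 dirs for brackets.
Dir NW: first cell '.' (not opp) -> no flip
Dir N: first cell '.' (not opp) -> no flip
Dir NE: first cell '.' (not opp) -> no flip
Dir W: opp run (1,1), next='.' -> no flip
Dir E: first cell '.' (not opp) -> no flip
Dir SW: first cell '.' (not opp) -> no flip
Dir S: opp run (2,2) capped by W -> flip
Dir SE: opp run (2,3), next='.' -> no flip
All flips: (2,2)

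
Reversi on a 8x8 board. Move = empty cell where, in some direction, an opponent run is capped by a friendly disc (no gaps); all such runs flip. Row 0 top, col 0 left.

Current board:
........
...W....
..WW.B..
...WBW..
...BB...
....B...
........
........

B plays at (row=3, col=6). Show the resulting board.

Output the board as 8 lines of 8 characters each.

Place B at (3,6); scan 8 dirs for brackets.
Dir NW: first cell 'B' (not opp) -> no flip
Dir N: first cell '.' (not opp) -> no flip
Dir NE: first cell '.' (not opp) -> no flip
Dir W: opp run (3,5) capped by B -> flip
Dir E: first cell '.' (not opp) -> no flip
Dir SW: first cell '.' (not opp) -> no flip
Dir S: first cell '.' (not opp) -> no flip
Dir SE: first cell '.' (not opp) -> no flip
All flips: (3,5)

Answer: ........
...W....
..WW.B..
...WBBB.
...BB...
....B...
........
........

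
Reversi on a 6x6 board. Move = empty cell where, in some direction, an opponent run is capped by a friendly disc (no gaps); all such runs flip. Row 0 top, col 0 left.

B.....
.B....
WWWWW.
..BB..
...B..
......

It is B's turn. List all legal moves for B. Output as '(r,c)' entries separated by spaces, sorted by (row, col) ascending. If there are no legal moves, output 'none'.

Answer: (1,0) (1,2) (1,3) (1,4) (1,5) (3,1)

Derivation:
(1,0): flips 1 -> legal
(1,2): flips 1 -> legal
(1,3): flips 1 -> legal
(1,4): flips 1 -> legal
(1,5): flips 1 -> legal
(2,5): no bracket -> illegal
(3,0): no bracket -> illegal
(3,1): flips 1 -> legal
(3,4): no bracket -> illegal
(3,5): no bracket -> illegal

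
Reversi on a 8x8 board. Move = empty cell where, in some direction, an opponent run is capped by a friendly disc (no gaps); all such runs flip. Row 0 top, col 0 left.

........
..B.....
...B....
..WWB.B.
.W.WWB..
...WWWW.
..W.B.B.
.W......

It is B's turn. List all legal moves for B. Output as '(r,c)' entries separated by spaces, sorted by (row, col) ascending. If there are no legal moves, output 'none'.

(2,1): no bracket -> illegal
(2,2): flips 3 -> legal
(2,4): no bracket -> illegal
(3,0): no bracket -> illegal
(3,1): flips 2 -> legal
(3,5): no bracket -> illegal
(4,0): no bracket -> illegal
(4,2): flips 3 -> legal
(4,6): flips 2 -> legal
(4,7): no bracket -> illegal
(5,0): flips 2 -> legal
(5,1): no bracket -> illegal
(5,2): flips 1 -> legal
(5,7): no bracket -> illegal
(6,0): no bracket -> illegal
(6,1): no bracket -> illegal
(6,3): flips 4 -> legal
(6,5): flips 1 -> legal
(6,7): flips 1 -> legal
(7,0): no bracket -> illegal
(7,2): no bracket -> illegal
(7,3): no bracket -> illegal

Answer: (2,2) (3,1) (4,2) (4,6) (5,0) (5,2) (6,3) (6,5) (6,7)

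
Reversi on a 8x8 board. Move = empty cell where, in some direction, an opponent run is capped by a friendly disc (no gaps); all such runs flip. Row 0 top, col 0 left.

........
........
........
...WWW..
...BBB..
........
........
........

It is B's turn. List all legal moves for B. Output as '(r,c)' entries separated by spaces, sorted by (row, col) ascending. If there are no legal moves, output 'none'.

(2,2): flips 1 -> legal
(2,3): flips 2 -> legal
(2,4): flips 1 -> legal
(2,5): flips 2 -> legal
(2,6): flips 1 -> legal
(3,2): no bracket -> illegal
(3,6): no bracket -> illegal
(4,2): no bracket -> illegal
(4,6): no bracket -> illegal

Answer: (2,2) (2,3) (2,4) (2,5) (2,6)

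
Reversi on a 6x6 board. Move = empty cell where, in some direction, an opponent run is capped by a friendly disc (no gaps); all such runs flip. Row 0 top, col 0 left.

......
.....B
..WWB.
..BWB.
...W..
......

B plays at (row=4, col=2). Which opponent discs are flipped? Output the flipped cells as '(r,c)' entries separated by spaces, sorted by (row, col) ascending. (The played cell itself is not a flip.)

Dir NW: first cell '.' (not opp) -> no flip
Dir N: first cell 'B' (not opp) -> no flip
Dir NE: opp run (3,3) capped by B -> flip
Dir W: first cell '.' (not opp) -> no flip
Dir E: opp run (4,3), next='.' -> no flip
Dir SW: first cell '.' (not opp) -> no flip
Dir S: first cell '.' (not opp) -> no flip
Dir SE: first cell '.' (not opp) -> no flip

Answer: (3,3)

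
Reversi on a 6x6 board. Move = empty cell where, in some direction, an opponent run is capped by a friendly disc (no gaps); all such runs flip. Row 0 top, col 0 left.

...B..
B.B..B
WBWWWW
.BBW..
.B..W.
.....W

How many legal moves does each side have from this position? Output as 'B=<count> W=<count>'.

-- B to move --
(1,1): no bracket -> illegal
(1,3): flips 1 -> legal
(1,4): flips 1 -> legal
(3,0): flips 1 -> legal
(3,4): flips 2 -> legal
(3,5): flips 1 -> legal
(4,2): flips 2 -> legal
(4,3): no bracket -> illegal
(4,5): no bracket -> illegal
(5,3): no bracket -> illegal
(5,4): no bracket -> illegal
B mobility = 6
-- W to move --
(0,0): flips 1 -> legal
(0,1): flips 1 -> legal
(0,2): flips 1 -> legal
(0,4): no bracket -> illegal
(0,5): flips 1 -> legal
(1,1): no bracket -> illegal
(1,3): no bracket -> illegal
(1,4): no bracket -> illegal
(3,0): flips 2 -> legal
(4,0): flips 1 -> legal
(4,2): flips 2 -> legal
(4,3): no bracket -> illegal
(5,0): flips 2 -> legal
(5,1): no bracket -> illegal
(5,2): no bracket -> illegal
W mobility = 8

Answer: B=6 W=8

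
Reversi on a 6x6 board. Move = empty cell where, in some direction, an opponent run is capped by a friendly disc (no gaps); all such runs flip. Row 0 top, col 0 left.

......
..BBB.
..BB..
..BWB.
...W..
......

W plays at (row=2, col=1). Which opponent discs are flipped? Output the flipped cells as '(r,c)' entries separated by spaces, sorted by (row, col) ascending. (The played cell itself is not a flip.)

Answer: (3,2)

Derivation:
Dir NW: first cell '.' (not opp) -> no flip
Dir N: first cell '.' (not opp) -> no flip
Dir NE: opp run (1,2), next='.' -> no flip
Dir W: first cell '.' (not opp) -> no flip
Dir E: opp run (2,2) (2,3), next='.' -> no flip
Dir SW: first cell '.' (not opp) -> no flip
Dir S: first cell '.' (not opp) -> no flip
Dir SE: opp run (3,2) capped by W -> flip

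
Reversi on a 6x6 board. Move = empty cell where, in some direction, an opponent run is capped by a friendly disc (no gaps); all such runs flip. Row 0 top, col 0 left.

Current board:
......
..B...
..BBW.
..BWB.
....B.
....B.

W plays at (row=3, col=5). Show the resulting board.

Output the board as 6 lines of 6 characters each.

Answer: ......
..B...
..BBW.
..BWWW
....B.
....B.

Derivation:
Place W at (3,5); scan 8 dirs for brackets.
Dir NW: first cell 'W' (not opp) -> no flip
Dir N: first cell '.' (not opp) -> no flip
Dir NE: edge -> no flip
Dir W: opp run (3,4) capped by W -> flip
Dir E: edge -> no flip
Dir SW: opp run (4,4), next='.' -> no flip
Dir S: first cell '.' (not opp) -> no flip
Dir SE: edge -> no flip
All flips: (3,4)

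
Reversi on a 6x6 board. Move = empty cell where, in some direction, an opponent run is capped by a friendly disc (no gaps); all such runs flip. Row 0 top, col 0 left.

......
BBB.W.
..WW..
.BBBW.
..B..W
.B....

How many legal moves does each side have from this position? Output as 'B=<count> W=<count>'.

Answer: B=3 W=9

Derivation:
-- B to move --
(0,3): no bracket -> illegal
(0,4): no bracket -> illegal
(0,5): flips 2 -> legal
(1,3): flips 2 -> legal
(1,5): no bracket -> illegal
(2,1): no bracket -> illegal
(2,4): no bracket -> illegal
(2,5): no bracket -> illegal
(3,5): flips 1 -> legal
(4,3): no bracket -> illegal
(4,4): no bracket -> illegal
(5,4): no bracket -> illegal
(5,5): no bracket -> illegal
B mobility = 3
-- W to move --
(0,0): flips 1 -> legal
(0,1): flips 1 -> legal
(0,2): flips 1 -> legal
(0,3): no bracket -> illegal
(1,3): no bracket -> illegal
(2,0): no bracket -> illegal
(2,1): no bracket -> illegal
(2,4): no bracket -> illegal
(3,0): flips 3 -> legal
(4,0): flips 1 -> legal
(4,1): flips 1 -> legal
(4,3): flips 1 -> legal
(4,4): flips 1 -> legal
(5,0): no bracket -> illegal
(5,2): flips 2 -> legal
(5,3): no bracket -> illegal
W mobility = 9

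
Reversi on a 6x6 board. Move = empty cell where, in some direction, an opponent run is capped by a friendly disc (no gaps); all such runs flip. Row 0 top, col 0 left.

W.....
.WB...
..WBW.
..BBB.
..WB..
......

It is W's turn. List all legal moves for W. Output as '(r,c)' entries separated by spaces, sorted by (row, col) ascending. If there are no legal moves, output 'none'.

Answer: (0,2) (1,3) (4,4)

Derivation:
(0,1): no bracket -> illegal
(0,2): flips 1 -> legal
(0,3): no bracket -> illegal
(1,3): flips 1 -> legal
(1,4): no bracket -> illegal
(2,1): no bracket -> illegal
(2,5): no bracket -> illegal
(3,1): no bracket -> illegal
(3,5): no bracket -> illegal
(4,1): no bracket -> illegal
(4,4): flips 3 -> legal
(4,5): no bracket -> illegal
(5,2): no bracket -> illegal
(5,3): no bracket -> illegal
(5,4): no bracket -> illegal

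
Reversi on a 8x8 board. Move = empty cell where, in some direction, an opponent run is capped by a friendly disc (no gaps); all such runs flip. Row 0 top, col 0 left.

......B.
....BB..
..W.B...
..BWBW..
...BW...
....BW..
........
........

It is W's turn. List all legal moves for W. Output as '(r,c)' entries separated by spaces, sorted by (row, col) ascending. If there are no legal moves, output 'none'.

(0,3): no bracket -> illegal
(0,4): flips 3 -> legal
(0,5): no bracket -> illegal
(0,7): no bracket -> illegal
(1,3): flips 1 -> legal
(1,6): no bracket -> illegal
(1,7): no bracket -> illegal
(2,1): no bracket -> illegal
(2,3): no bracket -> illegal
(2,5): no bracket -> illegal
(2,6): no bracket -> illegal
(3,1): flips 1 -> legal
(4,1): no bracket -> illegal
(4,2): flips 2 -> legal
(4,5): no bracket -> illegal
(5,2): no bracket -> illegal
(5,3): flips 2 -> legal
(6,3): no bracket -> illegal
(6,4): flips 1 -> legal
(6,5): no bracket -> illegal

Answer: (0,4) (1,3) (3,1) (4,2) (5,3) (6,4)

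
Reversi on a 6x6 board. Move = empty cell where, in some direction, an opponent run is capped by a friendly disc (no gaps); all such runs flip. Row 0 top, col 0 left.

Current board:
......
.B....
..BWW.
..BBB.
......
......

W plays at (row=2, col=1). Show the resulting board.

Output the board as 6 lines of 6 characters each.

Place W at (2,1); scan 8 dirs for brackets.
Dir NW: first cell '.' (not opp) -> no flip
Dir N: opp run (1,1), next='.' -> no flip
Dir NE: first cell '.' (not opp) -> no flip
Dir W: first cell '.' (not opp) -> no flip
Dir E: opp run (2,2) capped by W -> flip
Dir SW: first cell '.' (not opp) -> no flip
Dir S: first cell '.' (not opp) -> no flip
Dir SE: opp run (3,2), next='.' -> no flip
All flips: (2,2)

Answer: ......
.B....
.WWWW.
..BBB.
......
......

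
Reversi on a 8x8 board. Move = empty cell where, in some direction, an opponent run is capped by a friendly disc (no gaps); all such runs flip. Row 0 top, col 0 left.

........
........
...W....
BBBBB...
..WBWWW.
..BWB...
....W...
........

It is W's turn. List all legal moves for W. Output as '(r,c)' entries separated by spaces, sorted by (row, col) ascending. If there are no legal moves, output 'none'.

Answer: (2,0) (2,2) (2,4) (4,1) (5,1) (5,5) (6,2) (6,3)

Derivation:
(2,0): flips 1 -> legal
(2,1): no bracket -> illegal
(2,2): flips 2 -> legal
(2,4): flips 2 -> legal
(2,5): no bracket -> illegal
(3,5): no bracket -> illegal
(4,0): no bracket -> illegal
(4,1): flips 1 -> legal
(5,1): flips 1 -> legal
(5,5): flips 1 -> legal
(6,1): no bracket -> illegal
(6,2): flips 1 -> legal
(6,3): flips 1 -> legal
(6,5): no bracket -> illegal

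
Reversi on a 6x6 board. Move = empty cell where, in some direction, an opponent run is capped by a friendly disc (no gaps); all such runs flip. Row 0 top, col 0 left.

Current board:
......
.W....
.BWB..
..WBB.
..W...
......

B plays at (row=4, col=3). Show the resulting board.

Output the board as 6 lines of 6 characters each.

Answer: ......
.W....
.BWB..
..BBB.
..WB..
......

Derivation:
Place B at (4,3); scan 8 dirs for brackets.
Dir NW: opp run (3,2) capped by B -> flip
Dir N: first cell 'B' (not opp) -> no flip
Dir NE: first cell 'B' (not opp) -> no flip
Dir W: opp run (4,2), next='.' -> no flip
Dir E: first cell '.' (not opp) -> no flip
Dir SW: first cell '.' (not opp) -> no flip
Dir S: first cell '.' (not opp) -> no flip
Dir SE: first cell '.' (not opp) -> no flip
All flips: (3,2)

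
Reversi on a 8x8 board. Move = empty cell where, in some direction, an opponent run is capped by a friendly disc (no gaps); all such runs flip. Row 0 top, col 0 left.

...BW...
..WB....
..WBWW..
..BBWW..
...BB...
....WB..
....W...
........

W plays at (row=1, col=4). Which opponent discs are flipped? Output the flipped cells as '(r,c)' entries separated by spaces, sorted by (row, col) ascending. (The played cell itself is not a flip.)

Dir NW: opp run (0,3), next=edge -> no flip
Dir N: first cell 'W' (not opp) -> no flip
Dir NE: first cell '.' (not opp) -> no flip
Dir W: opp run (1,3) capped by W -> flip
Dir E: first cell '.' (not opp) -> no flip
Dir SW: opp run (2,3) (3,2), next='.' -> no flip
Dir S: first cell 'W' (not opp) -> no flip
Dir SE: first cell 'W' (not opp) -> no flip

Answer: (1,3)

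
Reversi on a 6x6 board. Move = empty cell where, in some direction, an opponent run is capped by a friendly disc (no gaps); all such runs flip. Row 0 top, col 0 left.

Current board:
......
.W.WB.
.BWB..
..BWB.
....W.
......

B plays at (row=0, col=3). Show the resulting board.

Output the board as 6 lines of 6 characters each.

Place B at (0,3); scan 8 dirs for brackets.
Dir NW: edge -> no flip
Dir N: edge -> no flip
Dir NE: edge -> no flip
Dir W: first cell '.' (not opp) -> no flip
Dir E: first cell '.' (not opp) -> no flip
Dir SW: first cell '.' (not opp) -> no flip
Dir S: opp run (1,3) capped by B -> flip
Dir SE: first cell 'B' (not opp) -> no flip
All flips: (1,3)

Answer: ...B..
.W.BB.
.BWB..
..BWB.
....W.
......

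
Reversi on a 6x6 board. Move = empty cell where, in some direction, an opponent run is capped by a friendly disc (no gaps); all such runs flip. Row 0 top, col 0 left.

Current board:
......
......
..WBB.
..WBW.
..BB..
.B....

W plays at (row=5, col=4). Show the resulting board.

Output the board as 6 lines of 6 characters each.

Answer: ......
......
..WBB.
..WBW.
..BW..
.B..W.

Derivation:
Place W at (5,4); scan 8 dirs for brackets.
Dir NW: opp run (4,3) capped by W -> flip
Dir N: first cell '.' (not opp) -> no flip
Dir NE: first cell '.' (not opp) -> no flip
Dir W: first cell '.' (not opp) -> no flip
Dir E: first cell '.' (not opp) -> no flip
Dir SW: edge -> no flip
Dir S: edge -> no flip
Dir SE: edge -> no flip
All flips: (4,3)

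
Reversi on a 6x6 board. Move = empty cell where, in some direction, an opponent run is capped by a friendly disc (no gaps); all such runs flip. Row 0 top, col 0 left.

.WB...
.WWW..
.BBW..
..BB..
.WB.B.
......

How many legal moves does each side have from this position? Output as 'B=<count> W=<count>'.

-- B to move --
(0,0): flips 2 -> legal
(0,3): flips 3 -> legal
(0,4): flips 1 -> legal
(1,0): no bracket -> illegal
(1,4): flips 1 -> legal
(2,0): flips 1 -> legal
(2,4): flips 2 -> legal
(3,0): no bracket -> illegal
(3,1): no bracket -> illegal
(3,4): no bracket -> illegal
(4,0): flips 1 -> legal
(5,0): flips 1 -> legal
(5,1): no bracket -> illegal
(5,2): no bracket -> illegal
B mobility = 8
-- W to move --
(0,3): flips 1 -> legal
(1,0): no bracket -> illegal
(2,0): flips 2 -> legal
(2,4): no bracket -> illegal
(3,0): flips 1 -> legal
(3,1): flips 2 -> legal
(3,4): no bracket -> illegal
(3,5): no bracket -> illegal
(4,3): flips 2 -> legal
(4,5): no bracket -> illegal
(5,1): no bracket -> illegal
(5,2): flips 3 -> legal
(5,3): no bracket -> illegal
(5,4): no bracket -> illegal
(5,5): flips 3 -> legal
W mobility = 7

Answer: B=8 W=7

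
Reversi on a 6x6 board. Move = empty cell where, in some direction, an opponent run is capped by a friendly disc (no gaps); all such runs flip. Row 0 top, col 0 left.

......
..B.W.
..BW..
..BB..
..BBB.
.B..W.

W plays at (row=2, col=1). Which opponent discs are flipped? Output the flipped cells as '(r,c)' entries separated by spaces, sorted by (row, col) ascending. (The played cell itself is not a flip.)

Answer: (2,2) (3,2) (4,3)

Derivation:
Dir NW: first cell '.' (not opp) -> no flip
Dir N: first cell '.' (not opp) -> no flip
Dir NE: opp run (1,2), next='.' -> no flip
Dir W: first cell '.' (not opp) -> no flip
Dir E: opp run (2,2) capped by W -> flip
Dir SW: first cell '.' (not opp) -> no flip
Dir S: first cell '.' (not opp) -> no flip
Dir SE: opp run (3,2) (4,3) capped by W -> flip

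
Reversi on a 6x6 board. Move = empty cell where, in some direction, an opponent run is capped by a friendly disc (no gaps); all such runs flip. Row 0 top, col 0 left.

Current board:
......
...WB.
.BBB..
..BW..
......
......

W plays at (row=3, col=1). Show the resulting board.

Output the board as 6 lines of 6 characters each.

Place W at (3,1); scan 8 dirs for brackets.
Dir NW: first cell '.' (not opp) -> no flip
Dir N: opp run (2,1), next='.' -> no flip
Dir NE: opp run (2,2) capped by W -> flip
Dir W: first cell '.' (not opp) -> no flip
Dir E: opp run (3,2) capped by W -> flip
Dir SW: first cell '.' (not opp) -> no flip
Dir S: first cell '.' (not opp) -> no flip
Dir SE: first cell '.' (not opp) -> no flip
All flips: (2,2) (3,2)

Answer: ......
...WB.
.BWB..
.WWW..
......
......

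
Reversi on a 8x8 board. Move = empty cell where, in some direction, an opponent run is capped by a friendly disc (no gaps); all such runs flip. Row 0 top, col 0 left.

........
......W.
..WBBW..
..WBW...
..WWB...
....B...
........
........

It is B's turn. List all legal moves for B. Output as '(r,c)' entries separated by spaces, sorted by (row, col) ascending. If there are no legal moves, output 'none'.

Answer: (1,1) (2,1) (2,6) (3,1) (3,5) (4,1) (4,5) (5,1) (5,3)

Derivation:
(0,5): no bracket -> illegal
(0,6): no bracket -> illegal
(0,7): no bracket -> illegal
(1,1): flips 1 -> legal
(1,2): no bracket -> illegal
(1,3): no bracket -> illegal
(1,4): no bracket -> illegal
(1,5): no bracket -> illegal
(1,7): no bracket -> illegal
(2,1): flips 3 -> legal
(2,6): flips 1 -> legal
(2,7): no bracket -> illegal
(3,1): flips 1 -> legal
(3,5): flips 1 -> legal
(3,6): no bracket -> illegal
(4,1): flips 3 -> legal
(4,5): flips 1 -> legal
(5,1): flips 1 -> legal
(5,2): no bracket -> illegal
(5,3): flips 1 -> legal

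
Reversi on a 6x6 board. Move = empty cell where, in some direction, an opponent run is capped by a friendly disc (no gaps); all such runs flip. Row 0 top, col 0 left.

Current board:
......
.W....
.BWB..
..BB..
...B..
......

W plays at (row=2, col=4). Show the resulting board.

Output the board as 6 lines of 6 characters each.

Place W at (2,4); scan 8 dirs for brackets.
Dir NW: first cell '.' (not opp) -> no flip
Dir N: first cell '.' (not opp) -> no flip
Dir NE: first cell '.' (not opp) -> no flip
Dir W: opp run (2,3) capped by W -> flip
Dir E: first cell '.' (not opp) -> no flip
Dir SW: opp run (3,3), next='.' -> no flip
Dir S: first cell '.' (not opp) -> no flip
Dir SE: first cell '.' (not opp) -> no flip
All flips: (2,3)

Answer: ......
.W....
.BWWW.
..BB..
...B..
......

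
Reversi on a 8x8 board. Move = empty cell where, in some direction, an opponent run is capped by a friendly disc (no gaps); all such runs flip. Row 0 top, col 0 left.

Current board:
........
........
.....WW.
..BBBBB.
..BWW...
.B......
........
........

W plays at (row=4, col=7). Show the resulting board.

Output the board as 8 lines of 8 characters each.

Place W at (4,7); scan 8 dirs for brackets.
Dir NW: opp run (3,6) capped by W -> flip
Dir N: first cell '.' (not opp) -> no flip
Dir NE: edge -> no flip
Dir W: first cell '.' (not opp) -> no flip
Dir E: edge -> no flip
Dir SW: first cell '.' (not opp) -> no flip
Dir S: first cell '.' (not opp) -> no flip
Dir SE: edge -> no flip
All flips: (3,6)

Answer: ........
........
.....WW.
..BBBBW.
..BWW..W
.B......
........
........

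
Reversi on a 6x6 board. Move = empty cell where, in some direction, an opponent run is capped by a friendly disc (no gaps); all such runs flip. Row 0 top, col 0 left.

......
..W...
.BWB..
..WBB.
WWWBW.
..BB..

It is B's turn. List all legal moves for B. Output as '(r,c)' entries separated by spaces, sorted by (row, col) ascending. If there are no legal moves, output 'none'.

Answer: (0,1) (0,2) (0,3) (1,1) (3,0) (3,1) (3,5) (4,5) (5,0) (5,1) (5,4) (5,5)

Derivation:
(0,1): flips 1 -> legal
(0,2): flips 4 -> legal
(0,3): flips 1 -> legal
(1,1): flips 1 -> legal
(1,3): no bracket -> illegal
(3,0): flips 1 -> legal
(3,1): flips 2 -> legal
(3,5): flips 1 -> legal
(4,5): flips 1 -> legal
(5,0): flips 2 -> legal
(5,1): flips 1 -> legal
(5,4): flips 1 -> legal
(5,5): flips 1 -> legal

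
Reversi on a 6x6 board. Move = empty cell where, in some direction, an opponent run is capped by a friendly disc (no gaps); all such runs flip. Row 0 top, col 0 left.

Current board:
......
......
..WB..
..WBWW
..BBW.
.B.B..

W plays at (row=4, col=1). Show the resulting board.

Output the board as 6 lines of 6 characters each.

Place W at (4,1); scan 8 dirs for brackets.
Dir NW: first cell '.' (not opp) -> no flip
Dir N: first cell '.' (not opp) -> no flip
Dir NE: first cell 'W' (not opp) -> no flip
Dir W: first cell '.' (not opp) -> no flip
Dir E: opp run (4,2) (4,3) capped by W -> flip
Dir SW: first cell '.' (not opp) -> no flip
Dir S: opp run (5,1), next=edge -> no flip
Dir SE: first cell '.' (not opp) -> no flip
All flips: (4,2) (4,3)

Answer: ......
......
..WB..
..WBWW
.WWWW.
.B.B..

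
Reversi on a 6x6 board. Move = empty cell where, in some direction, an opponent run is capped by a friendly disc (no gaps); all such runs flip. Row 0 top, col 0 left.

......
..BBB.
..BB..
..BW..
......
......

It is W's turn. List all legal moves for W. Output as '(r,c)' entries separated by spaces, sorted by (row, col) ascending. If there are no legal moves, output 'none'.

(0,1): no bracket -> illegal
(0,2): no bracket -> illegal
(0,3): flips 2 -> legal
(0,4): no bracket -> illegal
(0,5): no bracket -> illegal
(1,1): flips 1 -> legal
(1,5): no bracket -> illegal
(2,1): no bracket -> illegal
(2,4): no bracket -> illegal
(2,5): no bracket -> illegal
(3,1): flips 1 -> legal
(3,4): no bracket -> illegal
(4,1): no bracket -> illegal
(4,2): no bracket -> illegal
(4,3): no bracket -> illegal

Answer: (0,3) (1,1) (3,1)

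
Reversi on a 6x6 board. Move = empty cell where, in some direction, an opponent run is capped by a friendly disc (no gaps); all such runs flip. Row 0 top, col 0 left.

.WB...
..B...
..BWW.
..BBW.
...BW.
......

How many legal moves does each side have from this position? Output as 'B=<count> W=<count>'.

-- B to move --
(0,0): flips 1 -> legal
(1,0): no bracket -> illegal
(1,1): no bracket -> illegal
(1,3): flips 1 -> legal
(1,4): flips 1 -> legal
(1,5): flips 1 -> legal
(2,5): flips 3 -> legal
(3,5): flips 1 -> legal
(4,5): flips 3 -> legal
(5,3): no bracket -> illegal
(5,4): no bracket -> illegal
(5,5): flips 1 -> legal
B mobility = 8
-- W to move --
(0,3): flips 1 -> legal
(1,1): flips 2 -> legal
(1,3): no bracket -> illegal
(2,1): flips 1 -> legal
(3,1): flips 2 -> legal
(4,1): flips 1 -> legal
(4,2): flips 2 -> legal
(5,2): flips 1 -> legal
(5,3): flips 2 -> legal
(5,4): no bracket -> illegal
W mobility = 8

Answer: B=8 W=8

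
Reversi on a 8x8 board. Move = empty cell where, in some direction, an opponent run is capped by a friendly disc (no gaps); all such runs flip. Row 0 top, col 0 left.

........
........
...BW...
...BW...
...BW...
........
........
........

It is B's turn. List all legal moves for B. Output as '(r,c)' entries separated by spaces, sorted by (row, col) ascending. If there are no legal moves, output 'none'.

Answer: (1,5) (2,5) (3,5) (4,5) (5,5)

Derivation:
(1,3): no bracket -> illegal
(1,4): no bracket -> illegal
(1,5): flips 1 -> legal
(2,5): flips 2 -> legal
(3,5): flips 1 -> legal
(4,5): flips 2 -> legal
(5,3): no bracket -> illegal
(5,4): no bracket -> illegal
(5,5): flips 1 -> legal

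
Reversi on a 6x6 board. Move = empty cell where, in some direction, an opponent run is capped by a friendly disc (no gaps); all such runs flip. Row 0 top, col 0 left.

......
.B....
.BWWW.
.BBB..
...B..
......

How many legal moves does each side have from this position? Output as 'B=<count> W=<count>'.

-- B to move --
(1,2): flips 1 -> legal
(1,3): flips 2 -> legal
(1,4): flips 1 -> legal
(1,5): flips 1 -> legal
(2,5): flips 3 -> legal
(3,4): no bracket -> illegal
(3,5): no bracket -> illegal
B mobility = 5
-- W to move --
(0,0): flips 1 -> legal
(0,1): no bracket -> illegal
(0,2): no bracket -> illegal
(1,0): no bracket -> illegal
(1,2): no bracket -> illegal
(2,0): flips 1 -> legal
(3,0): no bracket -> illegal
(3,4): no bracket -> illegal
(4,0): flips 1 -> legal
(4,1): flips 1 -> legal
(4,2): flips 2 -> legal
(4,4): flips 1 -> legal
(5,2): no bracket -> illegal
(5,3): flips 2 -> legal
(5,4): no bracket -> illegal
W mobility = 7

Answer: B=5 W=7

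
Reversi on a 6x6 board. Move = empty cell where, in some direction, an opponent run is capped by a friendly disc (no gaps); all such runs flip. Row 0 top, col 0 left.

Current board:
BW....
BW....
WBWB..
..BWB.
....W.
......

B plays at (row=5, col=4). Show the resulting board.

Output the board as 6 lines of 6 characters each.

Answer: BW....
BW....
WBWB..
..BWB.
....B.
....B.

Derivation:
Place B at (5,4); scan 8 dirs for brackets.
Dir NW: first cell '.' (not opp) -> no flip
Dir N: opp run (4,4) capped by B -> flip
Dir NE: first cell '.' (not opp) -> no flip
Dir W: first cell '.' (not opp) -> no flip
Dir E: first cell '.' (not opp) -> no flip
Dir SW: edge -> no flip
Dir S: edge -> no flip
Dir SE: edge -> no flip
All flips: (4,4)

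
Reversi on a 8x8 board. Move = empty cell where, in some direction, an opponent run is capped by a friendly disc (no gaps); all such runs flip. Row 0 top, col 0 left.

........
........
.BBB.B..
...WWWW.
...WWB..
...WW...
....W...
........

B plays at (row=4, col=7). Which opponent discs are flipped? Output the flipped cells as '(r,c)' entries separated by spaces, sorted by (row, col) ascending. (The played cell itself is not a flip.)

Answer: (3,6)

Derivation:
Dir NW: opp run (3,6) capped by B -> flip
Dir N: first cell '.' (not opp) -> no flip
Dir NE: edge -> no flip
Dir W: first cell '.' (not opp) -> no flip
Dir E: edge -> no flip
Dir SW: first cell '.' (not opp) -> no flip
Dir S: first cell '.' (not opp) -> no flip
Dir SE: edge -> no flip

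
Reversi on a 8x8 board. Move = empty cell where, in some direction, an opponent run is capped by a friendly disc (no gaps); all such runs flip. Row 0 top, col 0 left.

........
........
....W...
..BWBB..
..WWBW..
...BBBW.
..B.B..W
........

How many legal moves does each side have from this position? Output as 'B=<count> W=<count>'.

-- B to move --
(1,3): flips 1 -> legal
(1,4): flips 1 -> legal
(1,5): no bracket -> illegal
(2,2): flips 1 -> legal
(2,3): flips 2 -> legal
(2,5): no bracket -> illegal
(3,1): flips 1 -> legal
(3,6): flips 1 -> legal
(4,1): flips 2 -> legal
(4,6): flips 1 -> legal
(4,7): no bracket -> illegal
(5,1): no bracket -> illegal
(5,2): flips 2 -> legal
(5,7): flips 1 -> legal
(6,5): no bracket -> illegal
(6,6): no bracket -> illegal
(7,6): no bracket -> illegal
(7,7): no bracket -> illegal
B mobility = 10
-- W to move --
(2,1): flips 1 -> legal
(2,2): flips 1 -> legal
(2,3): flips 1 -> legal
(2,5): flips 2 -> legal
(2,6): no bracket -> illegal
(3,1): flips 1 -> legal
(3,6): flips 2 -> legal
(4,1): no bracket -> illegal
(4,6): flips 1 -> legal
(5,1): no bracket -> illegal
(5,2): flips 3 -> legal
(6,1): no bracket -> illegal
(6,3): flips 2 -> legal
(6,5): flips 2 -> legal
(6,6): flips 2 -> legal
(7,1): no bracket -> illegal
(7,2): no bracket -> illegal
(7,3): no bracket -> illegal
(7,4): flips 4 -> legal
(7,5): flips 2 -> legal
W mobility = 13

Answer: B=10 W=13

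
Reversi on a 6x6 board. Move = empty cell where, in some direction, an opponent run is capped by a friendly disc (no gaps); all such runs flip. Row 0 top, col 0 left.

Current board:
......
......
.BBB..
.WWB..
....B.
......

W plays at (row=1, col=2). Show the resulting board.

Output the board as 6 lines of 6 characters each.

Answer: ......
..W...
.BWB..
.WWB..
....B.
......

Derivation:
Place W at (1,2); scan 8 dirs for brackets.
Dir NW: first cell '.' (not opp) -> no flip
Dir N: first cell '.' (not opp) -> no flip
Dir NE: first cell '.' (not opp) -> no flip
Dir W: first cell '.' (not opp) -> no flip
Dir E: first cell '.' (not opp) -> no flip
Dir SW: opp run (2,1), next='.' -> no flip
Dir S: opp run (2,2) capped by W -> flip
Dir SE: opp run (2,3), next='.' -> no flip
All flips: (2,2)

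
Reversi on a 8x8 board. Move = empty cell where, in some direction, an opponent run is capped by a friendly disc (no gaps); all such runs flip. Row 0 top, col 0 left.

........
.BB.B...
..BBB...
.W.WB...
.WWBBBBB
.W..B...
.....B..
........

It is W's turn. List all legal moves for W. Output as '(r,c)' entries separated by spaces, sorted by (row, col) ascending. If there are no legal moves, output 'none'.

(0,0): flips 2 -> legal
(0,1): no bracket -> illegal
(0,2): no bracket -> illegal
(0,3): no bracket -> illegal
(0,4): no bracket -> illegal
(0,5): no bracket -> illegal
(1,0): no bracket -> illegal
(1,3): flips 2 -> legal
(1,5): flips 1 -> legal
(2,0): no bracket -> illegal
(2,1): no bracket -> illegal
(2,5): no bracket -> illegal
(3,2): no bracket -> illegal
(3,5): flips 1 -> legal
(3,6): no bracket -> illegal
(3,7): no bracket -> illegal
(5,2): no bracket -> illegal
(5,3): flips 1 -> legal
(5,5): flips 1 -> legal
(5,6): no bracket -> illegal
(5,7): no bracket -> illegal
(6,3): no bracket -> illegal
(6,4): no bracket -> illegal
(6,6): no bracket -> illegal
(7,4): no bracket -> illegal
(7,5): no bracket -> illegal
(7,6): no bracket -> illegal

Answer: (0,0) (1,3) (1,5) (3,5) (5,3) (5,5)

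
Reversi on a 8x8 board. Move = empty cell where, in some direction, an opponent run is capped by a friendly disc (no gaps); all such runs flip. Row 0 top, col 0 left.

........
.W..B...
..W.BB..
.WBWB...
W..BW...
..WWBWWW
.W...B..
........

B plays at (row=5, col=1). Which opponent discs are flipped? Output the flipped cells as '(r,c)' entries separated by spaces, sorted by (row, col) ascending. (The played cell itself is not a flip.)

Answer: (5,2) (5,3)

Derivation:
Dir NW: opp run (4,0), next=edge -> no flip
Dir N: first cell '.' (not opp) -> no flip
Dir NE: first cell '.' (not opp) -> no flip
Dir W: first cell '.' (not opp) -> no flip
Dir E: opp run (5,2) (5,3) capped by B -> flip
Dir SW: first cell '.' (not opp) -> no flip
Dir S: opp run (6,1), next='.' -> no flip
Dir SE: first cell '.' (not opp) -> no flip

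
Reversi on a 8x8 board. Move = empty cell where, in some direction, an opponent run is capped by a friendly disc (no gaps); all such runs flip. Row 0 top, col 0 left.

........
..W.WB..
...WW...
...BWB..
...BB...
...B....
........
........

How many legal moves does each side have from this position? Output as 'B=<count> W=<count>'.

-- B to move --
(0,1): no bracket -> illegal
(0,2): no bracket -> illegal
(0,3): no bracket -> illegal
(0,4): flips 3 -> legal
(0,5): no bracket -> illegal
(1,1): no bracket -> illegal
(1,3): flips 3 -> legal
(2,1): no bracket -> illegal
(2,2): no bracket -> illegal
(2,5): flips 1 -> legal
(3,2): no bracket -> illegal
(4,5): no bracket -> illegal
B mobility = 3
-- W to move --
(0,4): no bracket -> illegal
(0,5): no bracket -> illegal
(0,6): flips 1 -> legal
(1,6): flips 1 -> legal
(2,2): no bracket -> illegal
(2,5): no bracket -> illegal
(2,6): no bracket -> illegal
(3,2): flips 1 -> legal
(3,6): flips 1 -> legal
(4,2): flips 1 -> legal
(4,5): no bracket -> illegal
(4,6): flips 1 -> legal
(5,2): flips 1 -> legal
(5,4): flips 1 -> legal
(5,5): no bracket -> illegal
(6,2): no bracket -> illegal
(6,3): flips 3 -> legal
(6,4): no bracket -> illegal
W mobility = 9

Answer: B=3 W=9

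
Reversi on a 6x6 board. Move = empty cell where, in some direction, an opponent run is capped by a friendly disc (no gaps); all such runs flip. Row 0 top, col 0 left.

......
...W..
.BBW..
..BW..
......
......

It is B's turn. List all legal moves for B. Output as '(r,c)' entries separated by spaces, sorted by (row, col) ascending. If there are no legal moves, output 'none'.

(0,2): no bracket -> illegal
(0,3): no bracket -> illegal
(0,4): flips 1 -> legal
(1,2): no bracket -> illegal
(1,4): flips 1 -> legal
(2,4): flips 1 -> legal
(3,4): flips 1 -> legal
(4,2): no bracket -> illegal
(4,3): no bracket -> illegal
(4,4): flips 1 -> legal

Answer: (0,4) (1,4) (2,4) (3,4) (4,4)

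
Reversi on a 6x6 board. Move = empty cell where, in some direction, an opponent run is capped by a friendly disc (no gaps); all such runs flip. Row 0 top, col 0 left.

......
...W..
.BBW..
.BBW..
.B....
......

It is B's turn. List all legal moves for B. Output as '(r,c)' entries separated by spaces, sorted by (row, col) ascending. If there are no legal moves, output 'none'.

Answer: (0,4) (1,4) (2,4) (3,4) (4,4)

Derivation:
(0,2): no bracket -> illegal
(0,3): no bracket -> illegal
(0,4): flips 1 -> legal
(1,2): no bracket -> illegal
(1,4): flips 1 -> legal
(2,4): flips 1 -> legal
(3,4): flips 1 -> legal
(4,2): no bracket -> illegal
(4,3): no bracket -> illegal
(4,4): flips 1 -> legal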